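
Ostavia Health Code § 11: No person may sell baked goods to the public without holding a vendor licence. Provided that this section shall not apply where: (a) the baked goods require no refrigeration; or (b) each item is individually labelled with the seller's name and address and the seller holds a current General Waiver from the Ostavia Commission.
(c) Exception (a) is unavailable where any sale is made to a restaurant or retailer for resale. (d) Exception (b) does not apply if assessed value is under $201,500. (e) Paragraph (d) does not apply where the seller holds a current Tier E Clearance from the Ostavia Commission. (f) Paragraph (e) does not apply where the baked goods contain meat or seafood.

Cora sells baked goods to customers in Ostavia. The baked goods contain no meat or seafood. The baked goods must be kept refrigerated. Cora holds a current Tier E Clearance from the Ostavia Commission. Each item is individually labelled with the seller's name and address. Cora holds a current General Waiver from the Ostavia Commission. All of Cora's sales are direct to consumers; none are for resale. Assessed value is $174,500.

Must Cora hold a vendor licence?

Exception (a) requires that the baked goods require no refrigeration; but the baked goods require refrigeration, so (a) is unavailable.
All of (b)'s requirements are met (items are individually labelled; a current General Waiver is held). Applying paragraphs (d)–(f): (d) would limit (b) — assessed value is $174,500, under the $201,500 limit — but (e) sets (d) aside: (e) is engaged — a current Tier E Clearance is held. (f), which would lift (e), does not operate here — the baked goods contain no meat or seafood. (b) remains available.

No — exception (b) applies; Cora is not required to hold a vendor licence.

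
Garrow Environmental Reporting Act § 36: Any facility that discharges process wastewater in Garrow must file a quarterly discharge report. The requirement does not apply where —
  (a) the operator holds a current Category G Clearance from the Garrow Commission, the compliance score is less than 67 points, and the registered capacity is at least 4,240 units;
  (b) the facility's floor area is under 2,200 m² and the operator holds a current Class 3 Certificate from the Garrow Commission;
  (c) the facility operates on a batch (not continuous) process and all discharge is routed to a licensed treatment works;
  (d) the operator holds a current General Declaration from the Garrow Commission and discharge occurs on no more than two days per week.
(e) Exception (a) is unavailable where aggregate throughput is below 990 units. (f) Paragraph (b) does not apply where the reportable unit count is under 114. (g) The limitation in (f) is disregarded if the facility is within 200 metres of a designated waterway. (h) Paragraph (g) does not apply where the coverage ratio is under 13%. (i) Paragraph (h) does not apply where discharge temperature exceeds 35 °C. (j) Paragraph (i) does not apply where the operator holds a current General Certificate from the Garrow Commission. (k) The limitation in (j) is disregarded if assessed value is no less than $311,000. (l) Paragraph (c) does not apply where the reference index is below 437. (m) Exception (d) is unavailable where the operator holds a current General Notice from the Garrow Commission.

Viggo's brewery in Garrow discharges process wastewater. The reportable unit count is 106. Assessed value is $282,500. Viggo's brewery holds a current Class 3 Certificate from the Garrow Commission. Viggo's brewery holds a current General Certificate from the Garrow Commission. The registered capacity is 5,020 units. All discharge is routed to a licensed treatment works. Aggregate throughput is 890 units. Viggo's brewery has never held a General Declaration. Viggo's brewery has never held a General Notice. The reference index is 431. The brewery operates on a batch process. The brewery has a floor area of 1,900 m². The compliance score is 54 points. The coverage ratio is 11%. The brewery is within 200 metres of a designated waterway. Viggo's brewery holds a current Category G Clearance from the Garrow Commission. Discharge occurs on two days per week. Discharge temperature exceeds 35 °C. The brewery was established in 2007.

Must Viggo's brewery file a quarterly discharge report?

Yes — Viggo's brewery must file a quarterly discharge report.

All of (a)'s requirements are met (a current Category G Clearance is held; the compliance score is 54 points, less than the 67 points limit; the registered capacity is 5,020 units, meeting the 4,240 units threshold). Turning to paragraph (e): (e) operates — aggregate throughput is 890 units, below the 990 units limit. So (a) is unavailable.
All of (b)'s requirements are met (the facility's floor area is 1,900 m², under the 2,200 m² limit; a current Class 3 Certificate is held). Turning to paragraphs (f)–(k): (f) operates — the reportable unit count is 106, under the 114 limit. (g) operates (the brewery is within 200 m of a designated waterway), but is overridden by (h): (h) operates against (g): the coverage ratio is 11%, under the 13% limit. (i) would limit (h) — discharge temperature exceeds 35 °C — but (j) sets (i) aside: (j) operates against (i): a current General Certificate is held. (k), which would lift (j), does not operate here — assessed value is $282,500, short of $311,000. Exception (b) does not apply.
All of (c)'s requirements are met (the facility operates on a batch process; discharge is routed to a licensed treatment works). Turning to paragraph (l): (l) operates against (c): the reference index is 431, below the 437 limit. So (c) is unavailable.
Exception (d) does not apply: no current General Declaration is held.
No exception is made out. Viggo's brewery falls within the general rule.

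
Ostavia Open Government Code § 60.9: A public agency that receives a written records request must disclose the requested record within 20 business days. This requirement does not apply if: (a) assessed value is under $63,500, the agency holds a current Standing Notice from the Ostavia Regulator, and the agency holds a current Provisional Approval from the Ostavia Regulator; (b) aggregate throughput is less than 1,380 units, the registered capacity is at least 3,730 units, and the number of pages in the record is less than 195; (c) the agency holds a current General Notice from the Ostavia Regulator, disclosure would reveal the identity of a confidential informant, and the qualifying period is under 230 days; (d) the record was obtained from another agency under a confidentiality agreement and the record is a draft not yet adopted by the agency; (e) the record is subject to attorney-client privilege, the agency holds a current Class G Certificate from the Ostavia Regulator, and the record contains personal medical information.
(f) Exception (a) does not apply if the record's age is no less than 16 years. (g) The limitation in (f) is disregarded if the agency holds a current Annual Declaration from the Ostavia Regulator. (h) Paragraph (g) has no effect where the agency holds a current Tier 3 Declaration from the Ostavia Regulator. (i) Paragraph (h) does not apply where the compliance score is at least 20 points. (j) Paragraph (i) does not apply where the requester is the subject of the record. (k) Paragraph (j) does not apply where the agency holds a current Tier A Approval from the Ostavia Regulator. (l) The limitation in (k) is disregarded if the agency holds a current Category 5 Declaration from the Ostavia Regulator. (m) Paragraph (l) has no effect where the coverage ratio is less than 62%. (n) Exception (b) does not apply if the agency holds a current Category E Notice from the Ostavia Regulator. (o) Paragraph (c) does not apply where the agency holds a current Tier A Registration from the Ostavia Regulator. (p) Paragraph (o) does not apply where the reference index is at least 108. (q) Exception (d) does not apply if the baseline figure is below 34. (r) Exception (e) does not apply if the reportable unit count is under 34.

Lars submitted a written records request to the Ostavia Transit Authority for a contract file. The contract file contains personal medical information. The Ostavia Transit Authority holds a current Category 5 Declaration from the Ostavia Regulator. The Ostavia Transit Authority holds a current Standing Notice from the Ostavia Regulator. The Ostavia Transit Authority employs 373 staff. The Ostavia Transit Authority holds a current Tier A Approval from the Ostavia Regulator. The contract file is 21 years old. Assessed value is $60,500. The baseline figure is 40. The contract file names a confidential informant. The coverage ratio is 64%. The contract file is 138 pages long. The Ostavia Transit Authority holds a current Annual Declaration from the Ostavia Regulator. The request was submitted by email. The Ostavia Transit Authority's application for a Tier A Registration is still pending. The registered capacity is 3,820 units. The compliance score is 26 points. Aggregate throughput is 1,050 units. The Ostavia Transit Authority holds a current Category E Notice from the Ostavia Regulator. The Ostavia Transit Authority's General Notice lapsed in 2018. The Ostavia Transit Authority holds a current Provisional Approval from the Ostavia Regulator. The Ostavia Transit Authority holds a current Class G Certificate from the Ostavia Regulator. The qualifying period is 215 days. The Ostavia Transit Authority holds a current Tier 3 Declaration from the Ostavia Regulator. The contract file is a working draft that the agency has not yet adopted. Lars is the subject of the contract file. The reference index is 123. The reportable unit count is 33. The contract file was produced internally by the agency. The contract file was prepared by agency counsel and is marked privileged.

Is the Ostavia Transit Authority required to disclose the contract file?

Yes — the Ostavia Transit Authority must disclose the contract file.

Exception (a): assessed value is $60,500, under the $63,500 limit; a current Standing Notice is held; a current Provisional Approval is held — every condition holds. But applying paragraphs (f)–(m): (f) is engaged — the record's age is 21 years, meeting the 16 years threshold. (g) is triggered (a current Annual Declaration is held), but is displaced by (h): (h) operates against (g): a current Tier 3 Declaration is held. (i) is triggered (the compliance score is 26 points, meeting the 20 points threshold), but is displaced by (j): (j) operates against (i): Lars is the subject of the contract file. (k) would limit (j) — a current Tier A Approval is held — but (l) sets (k) aside: (l) operates against (k): a current Category 5 Declaration is held. (m), which would lift (l), is inapplicable — the coverage ratio is 64%, not less than 62%. (a) is therefore removed.
Exception (b) is satisfied on its face — aggregate throughput is 1,050 units, less than the 1,380 units limit; the registered capacity is 3,820 units, meeting the 3,730 units threshold; the number of pages in the record is 138, less than the 195 limit. But applying paragraph (n): (n) operates — a current Category E Notice is held. Exception (b) does not apply.
Exception (c) does not apply: there is no General Notice in force.
Exception (d) does not apply: the contract file was produced internally.
All of (e)'s requirements are met (the contract file is privileged; a current Class G Certificate is held; the contract file contains personal medical information). However, paragraph (r) must be considered: (r) operates against (e): the reportable unit count is 33, under the 34 limit. So (e) is unavailable.
No exception displaces § 60.9.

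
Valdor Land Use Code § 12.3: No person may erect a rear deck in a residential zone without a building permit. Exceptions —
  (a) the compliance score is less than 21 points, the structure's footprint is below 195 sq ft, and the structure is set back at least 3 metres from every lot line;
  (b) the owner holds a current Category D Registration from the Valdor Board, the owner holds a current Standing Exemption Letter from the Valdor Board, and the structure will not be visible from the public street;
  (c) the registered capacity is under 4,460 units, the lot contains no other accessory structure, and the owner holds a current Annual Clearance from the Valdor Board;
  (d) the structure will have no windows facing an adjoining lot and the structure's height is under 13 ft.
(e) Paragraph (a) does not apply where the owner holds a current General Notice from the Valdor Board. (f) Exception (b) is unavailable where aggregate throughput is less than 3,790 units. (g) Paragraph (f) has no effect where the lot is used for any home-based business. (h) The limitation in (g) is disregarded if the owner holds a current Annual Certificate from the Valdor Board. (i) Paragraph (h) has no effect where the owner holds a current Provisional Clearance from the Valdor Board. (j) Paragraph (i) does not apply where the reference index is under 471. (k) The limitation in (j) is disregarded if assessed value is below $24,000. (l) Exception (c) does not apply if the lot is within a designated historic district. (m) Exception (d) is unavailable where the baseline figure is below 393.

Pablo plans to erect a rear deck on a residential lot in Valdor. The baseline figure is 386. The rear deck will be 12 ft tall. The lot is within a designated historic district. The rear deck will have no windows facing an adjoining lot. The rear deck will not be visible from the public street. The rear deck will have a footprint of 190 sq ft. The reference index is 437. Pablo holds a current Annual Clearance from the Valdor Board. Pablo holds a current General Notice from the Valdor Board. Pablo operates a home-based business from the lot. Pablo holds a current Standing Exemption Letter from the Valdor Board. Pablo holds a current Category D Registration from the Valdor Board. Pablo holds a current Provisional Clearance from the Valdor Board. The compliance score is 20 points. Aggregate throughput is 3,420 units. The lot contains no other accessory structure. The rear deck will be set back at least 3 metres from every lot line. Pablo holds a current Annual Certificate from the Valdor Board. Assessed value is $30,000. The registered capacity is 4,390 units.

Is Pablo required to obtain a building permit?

Yes — Pablo must obtain a building permit.

All of (a)'s requirements are met (the compliance score is 20 points, less than the 21 points limit; the structure's footprint is 190 sq ft, below the 195 sq ft limit; the setback is at least 3 m on every side). Turning to paragraph (e): (e) is triggered — a current General Notice is held. So (a) is unavailable.
Exception (b) is satisfied on its face — a current Category D Registration is held; a current Standing Exemption Letter is held; the structure will not be visible from the street. However, paragraphs (f)–(k) must be considered: (f) is engaged — aggregate throughput is 3,420 units, less than the 3,790 units limit. (g) applies (a home-based business operates on the lot), but is displaced by (h): (h) operates against (g): a current Annual Certificate is held. (i) would limit (h) — a current Provisional Clearance is held — but (j) sets (i) aside: (j) operates against (i): the reference index is 437, under the 471 limit. (k), which would lift (j), is inapplicable — assessed value is $30,000, not below $24,000. (b) is therefore removed.
Exception (c): the registered capacity is 4,390 units, under the 4,460 units limit; the lot has no other accessory structure; a current Annual Clearance is held — every condition holds. Turning to paragraph (l): (l) is triggered — the lot is in a historic district. Exception (c) does not apply.
All of (d)'s requirements are met (no windows face an adjoining lot; the structure's height is 12 ft, under the 13 ft limit). Turning to paragraph (m): (m) is triggered — the baseline figure is 386, below the 393 limit. (d) is therefore removed.
No exception is made out. Pablo falls within the general rule.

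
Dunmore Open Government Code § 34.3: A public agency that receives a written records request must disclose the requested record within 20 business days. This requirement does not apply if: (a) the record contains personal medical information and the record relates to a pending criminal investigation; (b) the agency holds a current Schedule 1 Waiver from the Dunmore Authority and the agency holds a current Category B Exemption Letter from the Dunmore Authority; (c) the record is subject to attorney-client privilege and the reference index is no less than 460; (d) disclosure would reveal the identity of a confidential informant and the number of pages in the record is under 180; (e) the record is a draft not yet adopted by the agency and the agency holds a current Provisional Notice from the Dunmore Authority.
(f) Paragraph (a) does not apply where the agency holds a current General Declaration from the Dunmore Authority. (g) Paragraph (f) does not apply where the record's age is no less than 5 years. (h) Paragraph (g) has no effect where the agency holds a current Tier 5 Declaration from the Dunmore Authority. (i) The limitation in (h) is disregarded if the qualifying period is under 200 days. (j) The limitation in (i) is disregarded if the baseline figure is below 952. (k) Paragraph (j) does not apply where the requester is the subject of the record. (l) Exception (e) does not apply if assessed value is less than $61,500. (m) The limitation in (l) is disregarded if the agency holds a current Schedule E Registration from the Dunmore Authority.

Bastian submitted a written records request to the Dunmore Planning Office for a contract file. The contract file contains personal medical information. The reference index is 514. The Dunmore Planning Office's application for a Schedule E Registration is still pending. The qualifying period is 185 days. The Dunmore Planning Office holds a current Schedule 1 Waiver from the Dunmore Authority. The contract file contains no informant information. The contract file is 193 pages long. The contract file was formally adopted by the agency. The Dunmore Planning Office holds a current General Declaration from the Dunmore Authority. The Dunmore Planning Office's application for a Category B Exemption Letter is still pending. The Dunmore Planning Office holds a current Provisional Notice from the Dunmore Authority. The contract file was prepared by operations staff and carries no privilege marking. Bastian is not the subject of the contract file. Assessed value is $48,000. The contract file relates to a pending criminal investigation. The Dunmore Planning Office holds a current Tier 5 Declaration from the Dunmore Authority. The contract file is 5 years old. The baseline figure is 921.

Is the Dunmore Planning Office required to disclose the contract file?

Yes — the Dunmore Planning Office must disclose the contract file.

Exception (a) is satisfied on its face — the contract file contains personal medical information; the contract file relates to a pending investigation. Turning to paragraphs (f)–(k): (f) operates against (a): a current General Declaration is held. (g) operates (the record's age is 5 years, meeting the 5 years threshold), but is itself disapplied by (h): (h) operates — a current Tier 5 Declaration is held. (i) would limit (h) — the qualifying period is 185 days, under the 200 days limit — but (j) sets (i) aside: (j) operates against (i): the baseline figure is 921, below the 952 limit. (k) is not engaged (Bastian is not the subject of the contract file), so (j) stands. So (a) is unavailable.
Exception (b) requires that the agency holds a current Category B Exemption Letter from the Dunmore Authority; but there is no Category B Exemption Letter in force, so (b) is unavailable.
Exception (c) fails — the contract file carries no privilege marking.
Exception (d) requires that disclosure would reveal the identity of a confidential informant; but the contract file contains no informant information, so (d) is unavailable.
Exception (e) requires that the record is a draft not yet adopted by the agency; but the contract file has been formally adopted, so (e) is unavailable.
Every exception is unavailable, so the rule governs.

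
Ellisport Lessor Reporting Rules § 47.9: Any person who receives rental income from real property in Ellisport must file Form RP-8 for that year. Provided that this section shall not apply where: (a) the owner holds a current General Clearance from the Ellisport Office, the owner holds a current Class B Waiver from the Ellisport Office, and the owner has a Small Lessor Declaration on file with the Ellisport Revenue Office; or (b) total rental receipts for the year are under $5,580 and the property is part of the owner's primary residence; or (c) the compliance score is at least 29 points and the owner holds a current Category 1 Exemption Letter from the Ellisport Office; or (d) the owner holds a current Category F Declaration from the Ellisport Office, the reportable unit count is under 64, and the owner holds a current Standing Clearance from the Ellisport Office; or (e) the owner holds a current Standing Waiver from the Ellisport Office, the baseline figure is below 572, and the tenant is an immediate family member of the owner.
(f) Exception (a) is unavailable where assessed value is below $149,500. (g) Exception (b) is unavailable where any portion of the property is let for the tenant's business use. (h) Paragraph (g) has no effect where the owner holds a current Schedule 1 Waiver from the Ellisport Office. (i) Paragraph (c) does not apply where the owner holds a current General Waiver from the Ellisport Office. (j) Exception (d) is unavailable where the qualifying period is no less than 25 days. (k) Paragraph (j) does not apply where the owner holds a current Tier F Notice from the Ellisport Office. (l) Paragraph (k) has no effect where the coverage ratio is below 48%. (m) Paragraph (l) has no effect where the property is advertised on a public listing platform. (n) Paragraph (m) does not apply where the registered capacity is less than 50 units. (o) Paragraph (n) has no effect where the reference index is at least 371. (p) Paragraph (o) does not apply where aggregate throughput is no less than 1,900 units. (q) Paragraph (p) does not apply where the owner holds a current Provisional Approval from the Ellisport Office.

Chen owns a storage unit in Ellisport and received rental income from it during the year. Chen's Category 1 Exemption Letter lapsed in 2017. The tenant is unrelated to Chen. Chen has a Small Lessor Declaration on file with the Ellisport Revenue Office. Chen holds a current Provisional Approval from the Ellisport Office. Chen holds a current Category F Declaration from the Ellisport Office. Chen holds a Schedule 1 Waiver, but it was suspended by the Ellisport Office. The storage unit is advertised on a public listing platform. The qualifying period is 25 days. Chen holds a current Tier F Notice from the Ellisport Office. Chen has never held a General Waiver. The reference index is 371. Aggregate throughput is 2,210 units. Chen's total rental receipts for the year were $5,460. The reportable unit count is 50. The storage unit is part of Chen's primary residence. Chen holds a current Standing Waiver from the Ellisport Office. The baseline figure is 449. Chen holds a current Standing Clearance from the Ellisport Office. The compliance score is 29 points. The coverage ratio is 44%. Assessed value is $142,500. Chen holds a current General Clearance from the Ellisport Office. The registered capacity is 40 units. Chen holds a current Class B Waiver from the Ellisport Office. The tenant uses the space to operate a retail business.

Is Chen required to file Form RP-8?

Exception (a)'s conditions are all satisfied: a current General Clearance is held; a current Class B Waiver is held; a Small Lessor Declaration is on file. But applying paragraph (f): (f) operates against (a): assessed value is $142,500, below the $149,500 limit. So (a) is unavailable.
Exception (b)'s conditions are all satisfied: total rental receipts for the year are $5,460, under the $5,580 limit; the storage unit is part of the primary residence. However, paragraphs (g)–(h) must be considered: (g) operates against (b): the space is let for business use. (h), which would lift (g), is not engaged — there is no Schedule 1 Waiver in force. (b) is therefore removed.
Exception (c) fails — no current Category 1 Exemption Letter is held.
All of (d)'s requirements are met (a current Category F Declaration is held; the reportable unit count is 50, under the 64 limit; a current Standing Clearance is held). Applying paragraphs (j)–(q): (j) would limit (d) — the qualifying period is 25 days, meeting the 25 days threshold — but (k) sets (j) aside: (k) is engaged — a current Tier F Notice is held. (l) is triggered (the coverage ratio is 44%, below the 48% limit), but is overridden by (m): (m) operates against (l): the property is publicly advertised. (n) would limit (m) — the registered capacity is 40 units, less than the 50 units limit — but (o) sets (n) aside: (o) operates against (n): the reference index is 371, meeting the 371 threshold. (p) would limit (o) — aggregate throughput is 2,210 units, meeting the 1,900 units threshold — but (q) sets (p) aside: (q) is engaged — a current Provisional Approval is held. So (d) applies.
Exception (e) requires that the tenant is an immediate family member of the owner; but the tenant is unrelated to the owner, so (e) is unavailable.

No — exception (d) applies; Chen is not required to file Form RP-8.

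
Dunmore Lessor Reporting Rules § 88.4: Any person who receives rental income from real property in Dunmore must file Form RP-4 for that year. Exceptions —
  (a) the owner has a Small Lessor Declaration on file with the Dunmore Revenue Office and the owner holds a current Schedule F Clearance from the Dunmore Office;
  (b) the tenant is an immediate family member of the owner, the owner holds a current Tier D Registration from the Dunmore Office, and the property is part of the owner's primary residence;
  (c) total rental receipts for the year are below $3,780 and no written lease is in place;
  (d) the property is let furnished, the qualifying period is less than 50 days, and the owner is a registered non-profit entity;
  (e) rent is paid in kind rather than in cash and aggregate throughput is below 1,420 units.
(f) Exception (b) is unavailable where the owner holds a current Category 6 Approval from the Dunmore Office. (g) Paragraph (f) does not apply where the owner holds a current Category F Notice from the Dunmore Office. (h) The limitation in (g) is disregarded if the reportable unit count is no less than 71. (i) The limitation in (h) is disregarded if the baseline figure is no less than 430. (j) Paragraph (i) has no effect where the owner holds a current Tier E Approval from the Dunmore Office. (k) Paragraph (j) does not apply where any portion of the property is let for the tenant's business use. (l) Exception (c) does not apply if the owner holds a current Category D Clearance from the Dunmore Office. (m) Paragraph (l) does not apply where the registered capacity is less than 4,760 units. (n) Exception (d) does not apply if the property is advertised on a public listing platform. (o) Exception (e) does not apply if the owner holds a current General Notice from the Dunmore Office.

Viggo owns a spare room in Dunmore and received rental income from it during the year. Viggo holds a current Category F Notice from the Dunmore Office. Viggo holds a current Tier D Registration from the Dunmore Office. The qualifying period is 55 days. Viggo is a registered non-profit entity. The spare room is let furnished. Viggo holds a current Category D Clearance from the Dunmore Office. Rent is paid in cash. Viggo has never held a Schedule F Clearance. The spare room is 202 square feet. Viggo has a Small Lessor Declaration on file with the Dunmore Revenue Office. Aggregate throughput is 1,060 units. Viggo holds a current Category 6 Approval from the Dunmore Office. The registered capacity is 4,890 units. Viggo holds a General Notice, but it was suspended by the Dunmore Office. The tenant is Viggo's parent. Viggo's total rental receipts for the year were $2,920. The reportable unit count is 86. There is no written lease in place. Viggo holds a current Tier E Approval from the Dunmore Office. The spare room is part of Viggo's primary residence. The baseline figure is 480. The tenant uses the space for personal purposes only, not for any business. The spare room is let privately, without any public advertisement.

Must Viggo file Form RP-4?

Yes — Viggo must file Form RP-4.

Exception (a) requires that the owner holds a current Schedule F Clearance from the Dunmore Office; but there is no Schedule F Clearance in force, so (a) is unavailable.
Exception (b)'s conditions are all satisfied: the tenant is an immediate family member; a current Tier D Registration is held; the spare room is part of the primary residence. Turning to paragraphs (f)–(k): (f) operates against (b): a current Category 6 Approval is held. (g) is engaged (a current Category F Notice is held), but is set aside by (h): (h) operates against (g): the reportable unit count is 86, meeting the 71 threshold. (i) applies (the baseline figure is 480, meeting the 430 threshold), but is overridden by (j): (j) operates against (i): a current Tier E Approval is held. (k), which would lift (j), is not triggered — the space is used for personal purposes only. So (b) is unavailable.
Exception (c)'s conditions are all satisfied: total rental receipts for the year are $2,920, below the $3,780 limit; there is no written lease. But: (l) operates — a current Category D Clearance is held. (m), which would lift (l), is not engaged — the registered capacity is 4,890 units, not less than 4,760 units. (c) is therefore removed.
Exception (d) does not apply: the qualifying period is 55 days, not less than 50 days.
Exception (e) does not apply: rent is paid in cash.
No exception is made out. Viggo falls within the general rule.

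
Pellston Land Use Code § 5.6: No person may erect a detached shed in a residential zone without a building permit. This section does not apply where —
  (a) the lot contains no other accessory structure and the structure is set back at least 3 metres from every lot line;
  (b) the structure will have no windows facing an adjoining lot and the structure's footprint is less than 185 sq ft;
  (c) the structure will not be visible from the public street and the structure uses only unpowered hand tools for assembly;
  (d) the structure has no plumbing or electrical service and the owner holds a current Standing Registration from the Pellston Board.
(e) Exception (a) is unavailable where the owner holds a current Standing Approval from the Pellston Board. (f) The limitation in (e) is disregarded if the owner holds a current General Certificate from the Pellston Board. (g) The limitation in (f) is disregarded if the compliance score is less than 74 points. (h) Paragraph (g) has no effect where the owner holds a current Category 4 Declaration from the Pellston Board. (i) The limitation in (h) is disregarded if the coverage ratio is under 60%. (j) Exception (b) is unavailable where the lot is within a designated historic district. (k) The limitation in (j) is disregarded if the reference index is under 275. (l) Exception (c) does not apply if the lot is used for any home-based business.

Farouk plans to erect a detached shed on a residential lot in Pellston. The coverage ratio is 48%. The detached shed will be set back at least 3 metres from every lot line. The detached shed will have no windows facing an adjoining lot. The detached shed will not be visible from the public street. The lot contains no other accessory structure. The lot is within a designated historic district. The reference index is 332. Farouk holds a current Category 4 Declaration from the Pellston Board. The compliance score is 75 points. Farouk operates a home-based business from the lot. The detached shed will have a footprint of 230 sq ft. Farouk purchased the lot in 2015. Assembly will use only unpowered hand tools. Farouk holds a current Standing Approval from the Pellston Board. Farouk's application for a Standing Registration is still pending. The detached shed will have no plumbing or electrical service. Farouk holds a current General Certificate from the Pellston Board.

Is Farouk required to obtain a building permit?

No — exception (a) applies; Farouk does not need a building permit.

All of (a)'s requirements are met (the lot has no other accessory structure; the setback is at least 3 m on every side). Applying paragraphs (e)–(i): (e) applies (a current Standing Approval is held), but is set aside by (f): (f) operates against (e): a current General Certificate is held. (g) does not operate here (the compliance score is 75 points, not less than 74 points), so (f) stands. Exception (a) stands.
Exception (b) fails — the structure's footprint is 230 sq ft, not less than 185 sq ft.
Exception (c): the structure will not be visible from the street; assembly uses only hand tools — every condition holds. But: (l) applies — a home-based business operates on the lot. (c) is therefore removed.
Exception (d) does not apply: there is no Standing Registration in force.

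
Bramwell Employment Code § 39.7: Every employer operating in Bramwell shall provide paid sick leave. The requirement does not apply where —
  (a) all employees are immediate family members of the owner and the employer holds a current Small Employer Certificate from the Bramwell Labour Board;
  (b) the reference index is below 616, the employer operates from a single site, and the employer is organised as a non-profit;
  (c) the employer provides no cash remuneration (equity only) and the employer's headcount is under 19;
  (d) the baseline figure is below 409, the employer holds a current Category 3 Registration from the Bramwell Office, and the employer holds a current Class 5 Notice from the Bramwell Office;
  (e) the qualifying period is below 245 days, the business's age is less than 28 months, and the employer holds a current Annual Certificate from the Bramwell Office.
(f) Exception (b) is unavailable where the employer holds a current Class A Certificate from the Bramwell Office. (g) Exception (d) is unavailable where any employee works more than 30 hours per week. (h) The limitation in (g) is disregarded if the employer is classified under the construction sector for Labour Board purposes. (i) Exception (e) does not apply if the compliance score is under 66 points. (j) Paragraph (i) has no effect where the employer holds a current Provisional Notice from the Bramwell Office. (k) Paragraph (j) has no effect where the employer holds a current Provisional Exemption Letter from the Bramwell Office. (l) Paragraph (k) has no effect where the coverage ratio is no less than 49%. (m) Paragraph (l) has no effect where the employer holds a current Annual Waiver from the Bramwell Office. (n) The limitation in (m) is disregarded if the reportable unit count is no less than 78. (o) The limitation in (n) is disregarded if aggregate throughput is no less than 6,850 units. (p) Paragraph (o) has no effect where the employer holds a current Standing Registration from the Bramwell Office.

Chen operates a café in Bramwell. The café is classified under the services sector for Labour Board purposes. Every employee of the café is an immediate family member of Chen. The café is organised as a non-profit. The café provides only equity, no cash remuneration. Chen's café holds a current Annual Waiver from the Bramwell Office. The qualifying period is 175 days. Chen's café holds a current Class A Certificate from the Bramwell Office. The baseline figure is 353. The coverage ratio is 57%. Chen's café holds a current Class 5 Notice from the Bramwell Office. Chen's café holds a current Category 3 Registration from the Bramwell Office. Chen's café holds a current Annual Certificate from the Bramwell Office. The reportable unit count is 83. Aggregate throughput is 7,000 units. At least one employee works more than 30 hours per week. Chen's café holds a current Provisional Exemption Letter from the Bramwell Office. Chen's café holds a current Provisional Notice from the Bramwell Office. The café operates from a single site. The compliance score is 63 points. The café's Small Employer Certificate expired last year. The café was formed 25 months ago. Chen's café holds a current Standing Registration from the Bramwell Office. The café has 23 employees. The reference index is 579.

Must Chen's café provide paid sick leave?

No — exception (e) applies; Chen's café is not required to provide paid sick leave.

Exception (a) does not apply: the Small Employer Certificate has expired.
Exception (b)'s conditions are all satisfied: the reference index is 579, below the 616 limit; the employer operates from a single site; the employer is a non-profit. However, paragraph (f) must be considered: (f) operates against (b): a current Class A Certificate is held. (b) is therefore removed.
Exception (c) requires that the employer's headcount is under 19; but the employer's headcount is 23, not under 19, so (c) is unavailable.
Exception (d): the baseline figure is 353, below the 409 limit; a current Category 3 Registration is held; a current Class 5 Notice is held — every condition holds. But applying paragraphs (g)–(h): (g) is triggered — at least one employee exceeds 30 hours/week. (h), which would lift (g), is not engaged — the café is classified under the services sector. (d) is therefore removed.
Exception (e): the qualifying period is 175 days, below the 245 days limit; the business's age is 25 months, less than the 28 months limit; a current Annual Certificate is held — every condition holds. As to paragraphs (i)–(p): (i) is engaged (the compliance score is 63 points, under the 66 points limit), but is itself disapplied by (j): (j) operates against (i): a current Provisional Notice is held. (k) is engaged (a current Provisional Exemption Letter is held), but is displaced by (l): (l) operates against (k): the coverage ratio is 57%, meeting the 49% threshold. (m) would limit (l) — a current Annual Waiver is held — but (n) sets (m) aside: (n) applies — the reportable unit count is 83, meeting the 78 threshold. (o) applies (aggregate throughput is 7,000 units, meeting the 6,850 units threshold), but is itself disapplied by (p): (p) operates against (o): a current Standing Registration is held. (e) remains available.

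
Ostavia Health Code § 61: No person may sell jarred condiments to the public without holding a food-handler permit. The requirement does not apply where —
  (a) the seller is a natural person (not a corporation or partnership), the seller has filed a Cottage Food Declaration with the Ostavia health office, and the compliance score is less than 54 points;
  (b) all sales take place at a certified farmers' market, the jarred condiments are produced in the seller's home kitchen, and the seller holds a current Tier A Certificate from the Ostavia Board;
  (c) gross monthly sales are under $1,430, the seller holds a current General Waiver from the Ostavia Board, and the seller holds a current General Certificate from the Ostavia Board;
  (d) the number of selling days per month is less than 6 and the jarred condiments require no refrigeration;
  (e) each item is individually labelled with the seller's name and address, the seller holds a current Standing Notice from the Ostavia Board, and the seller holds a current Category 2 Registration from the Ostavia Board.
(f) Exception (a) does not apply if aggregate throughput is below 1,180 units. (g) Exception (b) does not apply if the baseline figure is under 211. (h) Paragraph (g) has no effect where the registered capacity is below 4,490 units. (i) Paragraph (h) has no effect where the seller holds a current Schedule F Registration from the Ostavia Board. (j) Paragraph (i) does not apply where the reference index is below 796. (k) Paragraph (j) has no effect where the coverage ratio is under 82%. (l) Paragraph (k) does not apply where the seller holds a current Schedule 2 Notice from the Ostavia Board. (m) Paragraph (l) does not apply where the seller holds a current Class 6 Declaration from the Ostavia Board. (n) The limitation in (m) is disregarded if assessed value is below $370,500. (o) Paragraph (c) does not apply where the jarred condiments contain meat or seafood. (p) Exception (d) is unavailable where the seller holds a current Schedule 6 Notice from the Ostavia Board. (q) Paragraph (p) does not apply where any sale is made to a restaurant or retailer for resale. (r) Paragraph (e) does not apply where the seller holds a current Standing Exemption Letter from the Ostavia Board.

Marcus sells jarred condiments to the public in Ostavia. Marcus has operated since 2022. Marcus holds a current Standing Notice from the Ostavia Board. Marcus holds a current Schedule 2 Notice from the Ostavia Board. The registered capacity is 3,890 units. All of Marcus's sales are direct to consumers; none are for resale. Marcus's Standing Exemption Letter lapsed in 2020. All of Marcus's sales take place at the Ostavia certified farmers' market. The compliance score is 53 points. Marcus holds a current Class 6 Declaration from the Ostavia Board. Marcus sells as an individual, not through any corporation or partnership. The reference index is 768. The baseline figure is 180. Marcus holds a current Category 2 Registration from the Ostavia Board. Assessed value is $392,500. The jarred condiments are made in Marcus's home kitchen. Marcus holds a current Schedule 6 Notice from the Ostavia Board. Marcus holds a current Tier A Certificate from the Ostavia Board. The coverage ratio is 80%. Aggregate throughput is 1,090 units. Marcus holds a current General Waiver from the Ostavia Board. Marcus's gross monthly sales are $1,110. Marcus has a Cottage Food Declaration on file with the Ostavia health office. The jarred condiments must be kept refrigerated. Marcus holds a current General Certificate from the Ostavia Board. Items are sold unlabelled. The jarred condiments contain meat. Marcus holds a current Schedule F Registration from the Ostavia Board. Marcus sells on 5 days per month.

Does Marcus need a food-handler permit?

Yes — Marcus must hold a food-handler permit.

Exception (a): the seller is a natural person; a Cottage Food Declaration is on file; the compliance score is 53 points, less than the 54 points limit — every condition holds. However, paragraph (f) must be considered: (f) operates against (a): aggregate throughput is 1,090 units, below the 1,180 units limit. (a) is therefore removed.
Exception (b) is satisfied on its face — all sales are at a certified farmers' market; the jarred condiments are home-kitchen produced; a current Tier A Certificate is held. But applying paragraphs (g)–(n): (g) operates against (b): the baseline figure is 180, under the 211 limit. (h) would limit (g) — the registered capacity is 3,890 units, below the 4,490 units limit — but (i) sets (h) aside: (i) operates against (h): a current Schedule F Registration is held. (j) would limit (i) — the reference index is 768, below the 796 limit — but (k) sets (j) aside: (k) operates against (j): the coverage ratio is 80%, under the 82% limit. (l) is triggered (a current Schedule 2 Notice is held), but is itself disapplied by (m): (m) is engaged — a current Class 6 Declaration is held. (n) does not operate here (assessed value is $392,500, not below $370,500), so (m) stands. So (b) is unavailable.
Exception (c)'s conditions are all satisfied: gross monthly sales are $1,110, under the $1,430 limit; a current General Waiver is held; a current General Certificate is held. But: (o) operates against (c): the jarred condiments contain meat. Exception (c) does not apply.
Exception (d) fails — the jarred condiments require refrigeration.
Exception (e) does not apply: items are sold unlabelled.
No exception is made out. Marcus falls within the general rule.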